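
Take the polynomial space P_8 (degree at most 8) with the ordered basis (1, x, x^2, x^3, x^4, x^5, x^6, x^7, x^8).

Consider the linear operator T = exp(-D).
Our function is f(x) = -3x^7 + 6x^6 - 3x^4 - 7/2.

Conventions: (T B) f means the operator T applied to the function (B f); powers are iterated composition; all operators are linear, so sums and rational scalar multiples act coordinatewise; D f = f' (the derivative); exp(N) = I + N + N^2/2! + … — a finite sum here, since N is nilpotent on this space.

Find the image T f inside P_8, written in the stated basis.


order-1 term: 21x^6 - 36x^5 + 12x^3
order-2 term: -63x^5 + 90x^4 - 18x^2
order-3 term: 105x^4 - 120x^3 + 12x
order-4 term: -105x^3 + 90x^2 - 3
order-5 term: 63x^2 - 36x
order-6 term: -21x + 6
order-7 term: 3
the series for exp(-D) f terminates at order 7
exp(-D) f = -3x^7 + 27x^6 - 99x^5 + 192x^4 - 213x^3 + 135x^2 - 45x + 5/2

the image equals g(x) = -3x^7 + 27x^6 - 99x^5 + 192x^4 - 213x^3 + 135x^2 - 45x + 5/2


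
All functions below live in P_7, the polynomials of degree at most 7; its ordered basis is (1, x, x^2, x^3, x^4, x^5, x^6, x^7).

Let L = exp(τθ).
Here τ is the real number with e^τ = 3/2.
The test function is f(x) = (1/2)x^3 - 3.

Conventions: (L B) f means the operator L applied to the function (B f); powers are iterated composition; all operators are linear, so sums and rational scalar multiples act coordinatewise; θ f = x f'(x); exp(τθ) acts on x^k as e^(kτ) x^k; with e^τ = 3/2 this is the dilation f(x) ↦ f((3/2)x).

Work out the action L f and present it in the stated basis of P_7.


the result is g(x) = (27/16)x^3 - 3

exp(τθ) x^k = e^(kτ) x^k; with e^τ = 3/2 this sends x^k to (3/2)^k x^k
x^3 ↦ 27/8 x^3
applying this coordinatewise to f: exp(τθ) f = (27/16)x^3 - 3


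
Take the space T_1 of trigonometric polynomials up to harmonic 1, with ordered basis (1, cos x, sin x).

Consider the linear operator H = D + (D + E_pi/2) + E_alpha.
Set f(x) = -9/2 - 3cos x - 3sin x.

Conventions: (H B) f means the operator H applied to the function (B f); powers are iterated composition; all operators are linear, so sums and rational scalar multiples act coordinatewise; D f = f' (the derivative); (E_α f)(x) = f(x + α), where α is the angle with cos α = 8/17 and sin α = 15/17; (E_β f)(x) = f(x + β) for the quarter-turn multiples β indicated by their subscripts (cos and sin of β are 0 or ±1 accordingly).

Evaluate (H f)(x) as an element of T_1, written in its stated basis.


D f = -3cos x + 3sin x
D f = -3cos x + 3sin x
E_pi/2 f = -9/2 - 3cos x + 3sin x
(D + E_pi/2) f = -9/2 - 6cos x + 6sin x
E_alpha f = -9/2 - (69/17)cos x + (21/17)sin x
(D + (D + E_pi/2) + E_alpha) f = -9 - (222/17)cos x + (174/17)sin x

the image equals g(x) = -9 - (222/17)cos x + (174/17)sin x


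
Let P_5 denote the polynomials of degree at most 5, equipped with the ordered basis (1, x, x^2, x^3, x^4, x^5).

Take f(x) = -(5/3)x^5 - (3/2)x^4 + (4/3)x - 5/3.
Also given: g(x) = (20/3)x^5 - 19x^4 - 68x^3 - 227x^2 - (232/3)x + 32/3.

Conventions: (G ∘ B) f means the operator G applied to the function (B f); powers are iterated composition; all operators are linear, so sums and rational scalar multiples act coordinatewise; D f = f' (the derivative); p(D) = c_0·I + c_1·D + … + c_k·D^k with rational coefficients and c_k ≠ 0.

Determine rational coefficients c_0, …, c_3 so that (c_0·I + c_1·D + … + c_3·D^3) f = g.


D^0 f = -(5/3)x^5 - (3/2)x^4 + (4/3)x - 5/3
D^1 f = -(25/3)x^4 - 6x^3 + 4/3
D^2 f = -(100/3)x^3 - 18x^2
D^3 f = -100x^2 - 36x
matching coefficients of g against c_0 f + c_1 Df + … from the top degree down determines the c_i
solution: c_0 = -4, c_1 = 3, c_2 = 3/2, c_3 = 2

p(D) = -4·I + 3·D + (3/2)·D^2 + 2·D^3, i.e. c_0 = -4, c_1 = 3, c_2 = 3/2, c_3 = 2


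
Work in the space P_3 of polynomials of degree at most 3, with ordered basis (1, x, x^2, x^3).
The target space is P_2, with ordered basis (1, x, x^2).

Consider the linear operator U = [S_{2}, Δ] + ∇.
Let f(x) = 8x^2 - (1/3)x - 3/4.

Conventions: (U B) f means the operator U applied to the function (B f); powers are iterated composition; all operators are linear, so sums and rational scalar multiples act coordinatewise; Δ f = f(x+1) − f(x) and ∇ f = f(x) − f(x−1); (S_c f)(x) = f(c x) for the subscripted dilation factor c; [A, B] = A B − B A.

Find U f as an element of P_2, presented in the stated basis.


Δ f = 16x + 23/3
S_{2} Δ f = 32x + 23/3
S_{2} f = 32x^2 - (2/3)x - 3/4
Δ S_{2} f = 64x + 94/3
[S_{2}, Δ] f = -32x - 71/3
∇ f = 16x - 25/3
([S_{2}, Δ] + ∇) f = -16x - 32

g(x) = -16x - 32


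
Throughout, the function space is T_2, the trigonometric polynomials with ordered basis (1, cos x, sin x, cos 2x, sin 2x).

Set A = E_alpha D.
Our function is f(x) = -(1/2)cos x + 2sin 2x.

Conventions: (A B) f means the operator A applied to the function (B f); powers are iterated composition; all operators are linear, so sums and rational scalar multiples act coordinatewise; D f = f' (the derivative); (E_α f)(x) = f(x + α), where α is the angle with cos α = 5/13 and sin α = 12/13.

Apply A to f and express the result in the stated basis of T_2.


the result is g(x) = (6/13)cos x + (5/26)sin x - (476/169)cos 2x - (480/169)sin 2x

D f = (1/2)sin x + 4cos 2x
E_alpha D f = (6/13)cos x + (5/26)sin x - (476/169)cos 2x - (480/169)sin 2x


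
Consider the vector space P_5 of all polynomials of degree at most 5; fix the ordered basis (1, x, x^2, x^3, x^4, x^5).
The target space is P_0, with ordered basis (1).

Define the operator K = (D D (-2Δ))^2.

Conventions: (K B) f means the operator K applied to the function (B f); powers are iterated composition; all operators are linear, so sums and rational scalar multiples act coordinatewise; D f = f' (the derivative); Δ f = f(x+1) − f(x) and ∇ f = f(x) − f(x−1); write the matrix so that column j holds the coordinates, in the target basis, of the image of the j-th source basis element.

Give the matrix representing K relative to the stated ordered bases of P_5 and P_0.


the matrix is [[0, 0, 0, 0, 0, 0]] (rows listed top to bottom)

image of 1: 0
image of x: 0
image of x^2: 0
image of x^3: 0
image of x^4: 0
image of x^5: 0
each image's coordinates form column j of the matrix


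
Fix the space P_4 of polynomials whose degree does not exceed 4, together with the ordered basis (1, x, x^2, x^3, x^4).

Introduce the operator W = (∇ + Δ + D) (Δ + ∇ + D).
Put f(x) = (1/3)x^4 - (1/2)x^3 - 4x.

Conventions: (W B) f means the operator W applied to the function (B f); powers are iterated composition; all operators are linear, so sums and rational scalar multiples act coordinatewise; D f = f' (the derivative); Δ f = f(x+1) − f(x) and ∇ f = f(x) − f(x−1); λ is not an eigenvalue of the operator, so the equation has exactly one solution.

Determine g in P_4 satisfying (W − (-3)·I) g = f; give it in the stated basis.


write g with unknown coordinates in the stated basis and equate coefficients in (W − (-3)·I) g = f
solving from the highest basis element down gives g = (1/9)x^4 - (1/6)x^3 - 4x^2 + (5/3)x + 200/9
check: W g = 12x^2 - 9x - 200/3
so W g − (-3)·g = (1/3)x^4 - (1/2)x^3 - 4x = f ✓

the image equals g(x) = (1/9)x^4 - (1/6)x^3 - 4x^2 + (5/3)x + 200/9


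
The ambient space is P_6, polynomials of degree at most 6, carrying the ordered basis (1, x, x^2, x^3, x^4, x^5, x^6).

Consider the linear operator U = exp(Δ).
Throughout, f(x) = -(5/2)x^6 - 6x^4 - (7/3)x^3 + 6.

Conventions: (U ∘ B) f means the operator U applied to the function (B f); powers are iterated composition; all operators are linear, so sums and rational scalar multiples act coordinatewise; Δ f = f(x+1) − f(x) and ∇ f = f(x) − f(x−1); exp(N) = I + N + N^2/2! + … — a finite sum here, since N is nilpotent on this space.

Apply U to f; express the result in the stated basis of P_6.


order-1 term: -15x^5 - (75/2)x^4 - 74x^3 - (161/2)x^2 - 46x - 65/6
order-2 term: -(75/2)x^4 - 150x^3 - (597/2)x^2 - 304x - 253/2
order-3 term: -50x^3 - 225x^2 - 399x - 790/3
order-4 term: -(75/2)x^2 - 150x - 337/2
order-5 term: -15x - 75/2
order-6 term: -5/2
the series for exp(Δ) f terminates at order 6
exp(Δ) f = -(5/2)x^6 - 15x^5 - 81x^4 - (829/3)x^3 - (1283/2)x^2 - 914x - 3619/6

g(x) = -(5/2)x^6 - 15x^5 - 81x^4 - (829/3)x^3 - (1283/2)x^2 - 914x - 3619/6


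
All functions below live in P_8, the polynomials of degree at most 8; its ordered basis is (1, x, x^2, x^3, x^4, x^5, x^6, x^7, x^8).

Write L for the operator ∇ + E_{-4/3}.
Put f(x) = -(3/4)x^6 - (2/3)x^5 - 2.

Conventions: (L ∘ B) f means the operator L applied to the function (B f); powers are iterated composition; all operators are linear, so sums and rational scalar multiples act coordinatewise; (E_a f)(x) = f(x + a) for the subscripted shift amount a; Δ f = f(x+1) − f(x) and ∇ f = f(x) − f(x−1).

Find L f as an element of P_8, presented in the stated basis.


∇ f = -(9/2)x^5 + (95/12)x^4 - (25/3)x^3 + (55/12)x^2 - (7/6)x + 1/12
E_{-4/3} f = -(3/4)x^6 + (16/3)x^5 - (140/9)x^4 + (640/27)x^3 - (1600/81)x^2 + (2048/243)x - 2482/729
(∇ + E_{-4/3}) f = -(3/4)x^6 + (5/6)x^5 - (275/36)x^4 + (415/27)x^3 - (4915/324)x^2 + (3529/486)x - 9685/2916

the image equals g(x) = -(3/4)x^6 + (5/6)x^5 - (275/36)x^4 + (415/27)x^3 - (4915/324)x^2 + (3529/486)x - 9685/2916


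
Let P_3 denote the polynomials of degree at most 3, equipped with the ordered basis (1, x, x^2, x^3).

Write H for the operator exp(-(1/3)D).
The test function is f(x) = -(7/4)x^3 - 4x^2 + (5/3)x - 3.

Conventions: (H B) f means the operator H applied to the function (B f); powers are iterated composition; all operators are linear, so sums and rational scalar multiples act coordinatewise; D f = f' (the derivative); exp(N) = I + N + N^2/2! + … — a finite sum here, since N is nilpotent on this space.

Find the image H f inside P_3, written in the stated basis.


the image equals g(x) = -(7/4)x^3 - (9/4)x^2 + (15/4)x - 425/108

order-1 term: (7/4)x^2 + (8/3)x - 5/9
order-2 term: -(7/12)x - 4/9
order-3 term: 7/108
the series for exp(-(1/3)D) f terminates at order 3
exp(-(1/3)D) f = -(7/4)x^3 - (9/4)x^2 + (15/4)x - 425/108


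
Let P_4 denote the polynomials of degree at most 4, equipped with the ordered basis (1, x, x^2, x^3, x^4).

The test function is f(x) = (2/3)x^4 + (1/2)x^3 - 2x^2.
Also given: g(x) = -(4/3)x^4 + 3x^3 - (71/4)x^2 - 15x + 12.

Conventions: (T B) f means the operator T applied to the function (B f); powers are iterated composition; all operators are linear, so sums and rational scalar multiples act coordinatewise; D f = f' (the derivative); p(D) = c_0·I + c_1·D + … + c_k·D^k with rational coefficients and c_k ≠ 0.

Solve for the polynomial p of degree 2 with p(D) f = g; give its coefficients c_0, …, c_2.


c_0 = -2, c_1 = 3/2, c_2 = -3

D^0 f = (2/3)x^4 + (1/2)x^3 - 2x^2
D^1 f = (8/3)x^3 + (3/2)x^2 - 4x
D^2 f = 8x^2 + 3x - 4
matching coefficients of g against c_0 f + c_1 Df + … from the top degree down determines the c_i
solution: c_0 = -2, c_1 = 3/2, c_2 = -3


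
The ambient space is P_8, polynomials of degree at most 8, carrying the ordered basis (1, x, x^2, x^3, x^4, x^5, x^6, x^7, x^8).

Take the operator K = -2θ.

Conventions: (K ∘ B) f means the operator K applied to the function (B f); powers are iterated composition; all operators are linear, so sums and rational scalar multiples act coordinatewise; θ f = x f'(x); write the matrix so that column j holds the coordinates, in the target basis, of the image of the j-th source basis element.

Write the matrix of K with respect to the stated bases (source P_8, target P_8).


the matrix is [[0, 0, 0, 0, 0, 0, 0, 0, 0]; [0, -2, 0, 0, 0, 0, 0, 0, 0]; [0, 0, -4, 0, 0, 0, 0, 0, 0]; [0, 0, 0, -6, 0, 0, 0, 0, 0]; [0, 0, 0, 0, -8, 0, 0, 0, 0]; [0, 0, 0, 0, 0, -10, 0, 0, 0]; [0, 0, 0, 0, 0, 0, -12, 0, 0]; [0, 0, 0, 0, 0, 0, 0, -14, 0]; [0, 0, 0, 0, 0, 0, 0, 0, -16]] (rows listed top to bottom)

image of 1: 0
image of x: -2x
image of x^2: -4x^2
image of x^3: -6x^3
image of x^4: -8x^4
image of x^5: -10x^5
image of x^6: -12x^6
image of x^7: -14x^7
image of x^8: -16x^8
each image's coordinates form column j of the matrix


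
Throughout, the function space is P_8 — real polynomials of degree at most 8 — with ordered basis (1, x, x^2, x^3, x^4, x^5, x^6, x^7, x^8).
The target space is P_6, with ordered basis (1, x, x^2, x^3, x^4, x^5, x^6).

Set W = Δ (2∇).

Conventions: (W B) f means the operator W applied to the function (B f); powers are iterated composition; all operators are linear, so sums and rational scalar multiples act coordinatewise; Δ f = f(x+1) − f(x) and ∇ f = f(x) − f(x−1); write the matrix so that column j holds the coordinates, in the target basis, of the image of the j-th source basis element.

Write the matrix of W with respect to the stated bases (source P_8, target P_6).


the matrix is [[0, 0, 4, 0, 4, 0, 4, 0, 4]; [0, 0, 0, 12, 0, 20, 0, 28, 0]; [0, 0, 0, 0, 24, 0, 60, 0, 112]; [0, 0, 0, 0, 0, 40, 0, 140, 0]; [0, 0, 0, 0, 0, 0, 60, 0, 280]; [0, 0, 0, 0, 0, 0, 0, 84, 0]; [0, 0, 0, 0, 0, 0, 0, 0, 112]] (rows listed top to bottom)

image of 1: 0
image of x: 0
image of x^2: 4
image of x^3: 12x
image of x^4: 24x^2 + 4
image of x^5: 40x^3 + 20x
image of x^6: 60x^4 + 60x^2 + 4
image of x^7: 84x^5 + 140x^3 + 28x
image of x^8: 112x^6 + 280x^4 + 112x^2 + 4
each image's coordinates form column j of the matrix


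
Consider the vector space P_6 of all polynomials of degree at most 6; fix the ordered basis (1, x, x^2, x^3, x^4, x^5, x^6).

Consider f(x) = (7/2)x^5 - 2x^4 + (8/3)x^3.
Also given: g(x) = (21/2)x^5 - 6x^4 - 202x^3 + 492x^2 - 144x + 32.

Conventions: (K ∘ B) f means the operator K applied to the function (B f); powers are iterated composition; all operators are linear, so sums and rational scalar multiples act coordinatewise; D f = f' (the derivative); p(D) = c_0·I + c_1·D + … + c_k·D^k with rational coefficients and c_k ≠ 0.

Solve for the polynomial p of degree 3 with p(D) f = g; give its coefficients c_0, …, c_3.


p(D) = 3·I − 3·D^2 + 2·D^3, i.e. c_0 = 3, c_1 = 0, c_2 = -3, c_3 = 2

D^0 f = (7/2)x^5 - 2x^4 + (8/3)x^3
D^1 f = (35/2)x^4 - 8x^3 + 8x^2
D^2 f = 70x^3 - 24x^2 + 16x
D^3 f = 210x^2 - 48x + 16
matching coefficients of g against c_0 f + c_1 Df + … from the top degree down determines the c_i
solution: c_0 = 3, c_1 = 0, c_2 = -3, c_3 = 2


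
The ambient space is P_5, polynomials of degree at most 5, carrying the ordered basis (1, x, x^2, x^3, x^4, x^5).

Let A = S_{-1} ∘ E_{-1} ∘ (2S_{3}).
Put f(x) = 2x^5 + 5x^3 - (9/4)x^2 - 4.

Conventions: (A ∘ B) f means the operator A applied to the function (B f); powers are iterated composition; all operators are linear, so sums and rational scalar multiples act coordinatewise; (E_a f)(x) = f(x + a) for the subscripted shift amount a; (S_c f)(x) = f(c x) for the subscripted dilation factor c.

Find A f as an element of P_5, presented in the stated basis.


S_{3} f = 486x^5 + 135x^3 - (81/4)x^2 - 4
(2S_{3}) f = 972x^5 + 270x^3 - (81/2)x^2 - 8
E_{-1} (2S_{3}) f = 972x^5 - 4860x^4 + 9990x^3 - (21141/2)x^2 + 5751x - 2581/2
S_{-1} E_{-1} (2S_{3}) f = -972x^5 - 4860x^4 - 9990x^3 - (21141/2)x^2 - 5751x - 2581/2

the result is g(x) = -972x^5 - 4860x^4 - 9990x^3 - (21141/2)x^2 - 5751x - 2581/2


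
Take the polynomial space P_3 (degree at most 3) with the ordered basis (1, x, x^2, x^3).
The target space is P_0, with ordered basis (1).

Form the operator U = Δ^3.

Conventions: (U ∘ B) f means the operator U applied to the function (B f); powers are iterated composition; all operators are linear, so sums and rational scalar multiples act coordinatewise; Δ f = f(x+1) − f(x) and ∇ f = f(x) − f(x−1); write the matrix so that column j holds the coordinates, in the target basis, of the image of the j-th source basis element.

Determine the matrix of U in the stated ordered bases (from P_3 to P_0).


the matrix is [[0, 0, 0, 6]] (rows listed top to bottom)

image of 1: 0
image of x: 0
image of x^2: 0
image of x^3: 6
each image's coordinates form column j of the matrix


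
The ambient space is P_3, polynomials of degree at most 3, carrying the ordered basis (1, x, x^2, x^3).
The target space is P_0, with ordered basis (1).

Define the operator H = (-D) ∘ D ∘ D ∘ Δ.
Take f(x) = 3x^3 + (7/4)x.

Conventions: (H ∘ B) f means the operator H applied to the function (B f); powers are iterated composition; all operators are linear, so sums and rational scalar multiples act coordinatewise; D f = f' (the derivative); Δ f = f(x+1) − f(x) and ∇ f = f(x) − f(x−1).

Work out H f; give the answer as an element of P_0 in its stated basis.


the result is g(x) = 0

Δ f = 9x^2 + 9x + 19/4
D Δ f = 18x + 9
D D Δ f = 18
D (D ∘ D ∘ Δ) f = 0
(-D) (D ∘ D ∘ Δ) f = 0


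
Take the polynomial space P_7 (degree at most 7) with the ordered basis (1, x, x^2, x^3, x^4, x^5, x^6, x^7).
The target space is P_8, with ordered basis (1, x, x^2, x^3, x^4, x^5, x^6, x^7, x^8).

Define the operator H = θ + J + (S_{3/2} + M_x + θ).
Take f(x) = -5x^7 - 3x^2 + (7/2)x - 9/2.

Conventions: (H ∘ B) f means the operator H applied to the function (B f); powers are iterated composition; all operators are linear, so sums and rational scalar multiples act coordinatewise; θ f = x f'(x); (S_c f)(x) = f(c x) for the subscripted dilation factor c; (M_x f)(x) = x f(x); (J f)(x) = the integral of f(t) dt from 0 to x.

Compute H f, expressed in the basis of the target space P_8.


the image equals g(x) = -(45/8)x^8 - (19895/128)x^7 - 4x^3 - (27/2)x^2 + (13/4)x - 9/2

θ f = -35x^7 - 6x^2 + (7/2)x
J f = -(5/8)x^8 - x^3 + (7/4)x^2 - (9/2)x
S_{3/2} f = -(10935/128)x^7 - (27/4)x^2 + (21/4)x - 9/2
M_x f = -5x^8 - 3x^3 + (7/2)x^2 - (9/2)x
θ f = -35x^7 - 6x^2 + (7/2)x
(S_{3/2} + M_x + θ) f = -5x^8 - (15415/128)x^7 - 3x^3 - (37/4)x^2 + (17/4)x - 9/2
(θ + J + (S_{3/2} + M_x + θ)) f = -(45/8)x^8 - (19895/128)x^7 - 4x^3 - (27/2)x^2 + (13/4)x - 9/2


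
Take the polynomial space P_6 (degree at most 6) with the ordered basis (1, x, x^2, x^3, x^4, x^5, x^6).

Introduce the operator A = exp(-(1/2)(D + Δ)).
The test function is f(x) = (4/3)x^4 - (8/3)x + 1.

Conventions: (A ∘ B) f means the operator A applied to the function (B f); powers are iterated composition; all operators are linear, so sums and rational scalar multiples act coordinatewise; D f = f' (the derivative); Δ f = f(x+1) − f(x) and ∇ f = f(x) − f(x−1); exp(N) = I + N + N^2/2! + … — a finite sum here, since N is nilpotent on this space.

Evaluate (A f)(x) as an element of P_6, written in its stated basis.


order-1 term: -(16/3)x^3 - 4x^2 - (8/3)x + 2
order-2 term: 8x^2 + 8x + 11/3
order-3 term: -(16/3)x - 4
order-4 term: 4/3
the series for exp(-(1/2)(D + Δ)) f terminates at order 4
exp(-(1/2)(D + Δ)) f = (4/3)x^4 - (16/3)x^3 + 4x^2 - (8/3)x + 4

g(x) = (4/3)x^4 - (16/3)x^3 + 4x^2 - (8/3)x + 4


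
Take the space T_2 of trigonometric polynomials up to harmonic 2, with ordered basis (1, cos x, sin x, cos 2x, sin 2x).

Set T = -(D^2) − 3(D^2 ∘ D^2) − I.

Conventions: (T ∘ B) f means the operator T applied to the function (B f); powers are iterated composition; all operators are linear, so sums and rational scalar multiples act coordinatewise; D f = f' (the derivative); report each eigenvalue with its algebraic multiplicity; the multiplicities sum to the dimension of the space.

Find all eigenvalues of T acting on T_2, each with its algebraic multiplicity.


image of 1: -1
image of cos x: -3cos x
image of sin x: -3sin x
image of cos 2x: -45cos 2x
image of sin 2x: -45sin 2x
the matrix is diagonal; its diagonal is (-1, -3, -3, -45, -45)
for a triangular matrix the eigenvalues are the diagonal entries, with algebraic multiplicity their repetition count

λ = -45 (multiplicity 2), λ = -3 (multiplicity 2), λ = -1 (multiplicity 1)


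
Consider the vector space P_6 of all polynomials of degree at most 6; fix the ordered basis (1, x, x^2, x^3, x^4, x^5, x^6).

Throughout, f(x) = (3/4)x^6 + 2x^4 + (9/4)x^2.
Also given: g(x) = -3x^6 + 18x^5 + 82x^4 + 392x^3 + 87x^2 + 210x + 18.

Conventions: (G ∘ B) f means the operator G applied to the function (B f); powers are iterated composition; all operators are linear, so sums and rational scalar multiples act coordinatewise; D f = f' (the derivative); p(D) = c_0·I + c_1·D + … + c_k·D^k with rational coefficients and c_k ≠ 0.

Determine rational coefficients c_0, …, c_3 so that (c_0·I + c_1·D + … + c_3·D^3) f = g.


c_0 = -4, c_1 = 4, c_2 = 4, c_3 = 4

D^0 f = (3/4)x^6 + 2x^4 + (9/4)x^2
D^1 f = (9/2)x^5 + 8x^3 + (9/2)x
D^2 f = (45/2)x^4 + 24x^2 + 9/2
D^3 f = 90x^3 + 48x
matching coefficients of g against c_0 f + c_1 Df + … from the top degree down determines the c_i
solution: c_0 = -4, c_1 = 4, c_2 = 4, c_3 = 4


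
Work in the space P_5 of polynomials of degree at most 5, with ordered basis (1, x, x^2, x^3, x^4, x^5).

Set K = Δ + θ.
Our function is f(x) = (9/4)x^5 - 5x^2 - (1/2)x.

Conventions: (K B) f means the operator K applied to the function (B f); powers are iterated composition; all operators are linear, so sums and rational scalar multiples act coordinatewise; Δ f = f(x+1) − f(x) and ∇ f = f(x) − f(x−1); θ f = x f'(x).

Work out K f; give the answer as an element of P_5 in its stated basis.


Δ f = (45/4)x^4 + (45/2)x^3 + (45/2)x^2 + (5/4)x - 13/4
θ f = (45/4)x^5 - 10x^2 - (1/2)x
(Δ + θ) f = (45/4)x^5 + (45/4)x^4 + (45/2)x^3 + (25/2)x^2 + (3/4)x - 13/4

the result is g(x) = (45/4)x^5 + (45/4)x^4 + (45/2)x^3 + (25/2)x^2 + (3/4)x - 13/4


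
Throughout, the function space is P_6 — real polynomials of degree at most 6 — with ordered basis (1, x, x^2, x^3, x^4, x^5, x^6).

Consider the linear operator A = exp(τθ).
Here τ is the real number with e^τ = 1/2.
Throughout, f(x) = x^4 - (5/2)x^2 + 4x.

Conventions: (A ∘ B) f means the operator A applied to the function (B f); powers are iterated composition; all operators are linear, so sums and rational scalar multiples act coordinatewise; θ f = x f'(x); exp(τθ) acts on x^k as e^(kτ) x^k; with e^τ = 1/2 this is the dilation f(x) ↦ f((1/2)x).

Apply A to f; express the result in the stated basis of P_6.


the result is g(x) = (1/16)x^4 - (5/8)x^2 + 2x

exp(τθ) x^k = e^(kτ) x^k; with e^τ = 1/2 this sends x^k to (1/2)^k x^k
x ↦ 1/2 x
x^2 ↦ 1/4 x^2
x^4 ↦ 1/16 x^4
applying this coordinatewise to f: exp(τθ) f = (1/16)x^4 - (5/8)x^2 + 2x


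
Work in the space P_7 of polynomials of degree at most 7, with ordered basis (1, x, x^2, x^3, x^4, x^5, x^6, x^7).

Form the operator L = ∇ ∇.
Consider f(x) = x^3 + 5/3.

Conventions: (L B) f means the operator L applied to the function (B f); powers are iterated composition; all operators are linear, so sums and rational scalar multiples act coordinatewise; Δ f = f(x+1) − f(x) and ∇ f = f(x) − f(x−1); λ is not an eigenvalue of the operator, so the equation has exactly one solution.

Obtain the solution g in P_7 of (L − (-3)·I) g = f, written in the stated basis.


the image equals g(x) = (1/3)x^3 - (2/3)x + 11/9

write g with unknown coordinates in the stated basis and equate coefficients in (L − (-3)·I) g = f
solving from the highest basis element down gives g = (1/3)x^3 - (2/3)x + 11/9
check: L g = 2x - 2
so L g − (-3)·g = x^3 + 5/3 = f ✓


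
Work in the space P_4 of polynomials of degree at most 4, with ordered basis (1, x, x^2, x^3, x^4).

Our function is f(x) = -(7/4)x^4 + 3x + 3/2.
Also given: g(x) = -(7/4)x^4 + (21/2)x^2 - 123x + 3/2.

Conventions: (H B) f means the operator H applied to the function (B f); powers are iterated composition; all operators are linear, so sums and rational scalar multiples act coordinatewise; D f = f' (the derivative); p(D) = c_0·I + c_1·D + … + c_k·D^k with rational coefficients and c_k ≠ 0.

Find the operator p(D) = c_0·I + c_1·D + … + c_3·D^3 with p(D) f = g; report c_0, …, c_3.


c_0 = 1, c_1 = 0, c_2 = -1/2, c_3 = 3

D^0 f = -(7/4)x^4 + 3x + 3/2
D^1 f = -7x^3 + 3
D^2 f = -21x^2
D^3 f = -42x
matching coefficients of g against c_0 f + c_1 Df + … from the top degree down determines the c_i
solution: c_0 = 1, c_1 = 0, c_2 = -1/2, c_3 = 3


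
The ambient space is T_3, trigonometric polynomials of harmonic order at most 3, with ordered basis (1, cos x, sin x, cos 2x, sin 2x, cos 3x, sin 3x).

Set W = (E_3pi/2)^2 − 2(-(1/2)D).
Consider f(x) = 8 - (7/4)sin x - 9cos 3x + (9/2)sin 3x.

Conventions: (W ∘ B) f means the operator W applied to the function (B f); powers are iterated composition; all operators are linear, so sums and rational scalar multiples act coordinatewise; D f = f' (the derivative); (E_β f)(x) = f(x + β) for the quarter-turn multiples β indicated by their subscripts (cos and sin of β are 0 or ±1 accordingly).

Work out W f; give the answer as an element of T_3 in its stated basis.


g(x) = 8 - (7/4)cos x + (7/4)sin x + (45/2)cos 3x + (45/2)sin 3x

E_3pi/2 f = 8 + (7/4)cos x + (9/2)cos 3x + 9sin 3x
E_3pi/2 E_3pi/2 f = 8 + (7/4)sin x + 9cos 3x - (9/2)sin 3x
D f = -(7/4)cos x + (27/2)cos 3x + 27sin 3x
(-(1/2)D) f = (7/8)cos x - (27/4)cos 3x - (27/2)sin 3x
(-2(-(1/2)D)) f = -(7/4)cos x + (27/2)cos 3x + 27sin 3x
((E_3pi/2)^2 − 2(-(1/2)D)) f = 8 - (7/4)cos x + (7/4)sin x + (45/2)cos 3x + (45/2)sin 3x


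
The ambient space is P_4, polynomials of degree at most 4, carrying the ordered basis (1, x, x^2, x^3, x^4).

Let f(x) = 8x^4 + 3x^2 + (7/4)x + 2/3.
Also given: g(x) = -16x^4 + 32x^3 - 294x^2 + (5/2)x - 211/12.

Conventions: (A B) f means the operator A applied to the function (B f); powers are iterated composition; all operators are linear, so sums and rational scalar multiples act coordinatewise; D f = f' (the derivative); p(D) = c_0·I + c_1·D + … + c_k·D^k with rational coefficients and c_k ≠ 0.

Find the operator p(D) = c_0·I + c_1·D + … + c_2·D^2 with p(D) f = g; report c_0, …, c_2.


c_0 = -2, c_1 = 1, c_2 = -3

D^0 f = 8x^4 + 3x^2 + (7/4)x + 2/3
D^1 f = 32x^3 + 6x + 7/4
D^2 f = 96x^2 + 6
matching coefficients of g against c_0 f + c_1 Df + … from the top degree down determines the c_i
solution: c_0 = -2, c_1 = 1, c_2 = -3


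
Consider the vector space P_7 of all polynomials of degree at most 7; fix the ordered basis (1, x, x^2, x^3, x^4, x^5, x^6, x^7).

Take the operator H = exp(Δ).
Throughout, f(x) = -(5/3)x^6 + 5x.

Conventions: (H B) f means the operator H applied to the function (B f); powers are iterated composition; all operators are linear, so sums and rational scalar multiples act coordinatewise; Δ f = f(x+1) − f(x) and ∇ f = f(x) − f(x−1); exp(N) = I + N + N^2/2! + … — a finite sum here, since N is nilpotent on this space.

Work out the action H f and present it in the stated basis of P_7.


the result is g(x) = -(5/3)x^6 - 10x^5 - 50x^4 - (500/3)x^3 - 375x^2 - 515x - 1000/3

order-1 term: -10x^5 - 25x^4 - (100/3)x^3 - 25x^2 - 10x + 10/3
order-2 term: -25x^4 - 100x^3 - 175x^2 - 150x - 155/3
order-3 term: -(100/3)x^3 - 150x^2 - 250x - 150
order-4 term: -25x^2 - 100x - 325/3
order-5 term: -10x - 25
order-6 term: -5/3
the series for exp(Δ) f terminates at order 6
exp(Δ) f = -(5/3)x^6 - 10x^5 - 50x^4 - (500/3)x^3 - 375x^2 - 515x - 1000/3


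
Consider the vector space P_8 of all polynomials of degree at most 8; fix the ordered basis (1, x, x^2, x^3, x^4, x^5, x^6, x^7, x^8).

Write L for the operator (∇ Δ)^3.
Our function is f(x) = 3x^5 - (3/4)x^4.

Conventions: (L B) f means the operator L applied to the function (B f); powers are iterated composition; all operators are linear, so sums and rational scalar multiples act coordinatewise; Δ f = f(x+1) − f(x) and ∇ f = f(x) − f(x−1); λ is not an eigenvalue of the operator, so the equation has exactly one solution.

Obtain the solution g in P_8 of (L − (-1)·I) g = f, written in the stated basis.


the result is g(x) = 3x^5 - (3/4)x^4

write g with unknown coordinates in the stated basis and equate coefficients in (L − (-1)·I) g = f
solving from the highest basis element down gives g = 3x^5 - (3/4)x^4
check: L g = 0
so L g − (-1)·g = 3x^5 - (3/4)x^4 = f ✓


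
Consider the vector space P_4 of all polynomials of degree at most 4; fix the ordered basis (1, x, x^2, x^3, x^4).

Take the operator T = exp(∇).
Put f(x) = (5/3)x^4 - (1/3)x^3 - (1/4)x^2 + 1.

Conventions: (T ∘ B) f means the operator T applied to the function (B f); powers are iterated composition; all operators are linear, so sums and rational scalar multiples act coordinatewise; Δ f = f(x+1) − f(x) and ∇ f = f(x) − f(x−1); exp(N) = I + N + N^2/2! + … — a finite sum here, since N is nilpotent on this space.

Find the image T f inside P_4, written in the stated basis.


order-1 term: (20/3)x^3 - 11x^2 + (43/6)x - 7/4
order-2 term: 10x^2 - 21x + 149/12
order-3 term: (20/3)x - 31/3
order-4 term: 5/3
the series for exp(∇) f terminates at order 4
exp(∇) f = (5/3)x^4 + (19/3)x^3 - (5/4)x^2 - (43/6)x + 3

g(x) = (5/3)x^4 + (19/3)x^3 - (5/4)x^2 - (43/6)x + 3


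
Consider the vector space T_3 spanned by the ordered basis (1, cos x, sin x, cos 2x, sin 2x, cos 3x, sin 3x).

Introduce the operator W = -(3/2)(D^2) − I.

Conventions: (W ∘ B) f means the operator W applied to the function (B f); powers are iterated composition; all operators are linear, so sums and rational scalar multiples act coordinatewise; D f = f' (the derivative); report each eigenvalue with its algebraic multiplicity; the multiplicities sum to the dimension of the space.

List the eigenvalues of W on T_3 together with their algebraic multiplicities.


λ = -1 (multiplicity 1), λ = 1/2 (multiplicity 2), λ = 5 (multiplicity 2), λ = 25/2 (multiplicity 2)

image of 1: -1
image of cos x: (1/2)cos x
image of sin x: (1/2)sin x
image of cos 2x: 5cos 2x
image of sin 2x: 5sin 2x
image of cos 3x: (25/2)cos 3x
image of sin 3x: (25/2)sin 3x
the matrix is diagonal; its diagonal is (-1, 1/2, 1/2, 5, 5, 25/2, 25/2)
for a triangular matrix the eigenvalues are the diagonal entries, with algebraic multiplicity their repetition count


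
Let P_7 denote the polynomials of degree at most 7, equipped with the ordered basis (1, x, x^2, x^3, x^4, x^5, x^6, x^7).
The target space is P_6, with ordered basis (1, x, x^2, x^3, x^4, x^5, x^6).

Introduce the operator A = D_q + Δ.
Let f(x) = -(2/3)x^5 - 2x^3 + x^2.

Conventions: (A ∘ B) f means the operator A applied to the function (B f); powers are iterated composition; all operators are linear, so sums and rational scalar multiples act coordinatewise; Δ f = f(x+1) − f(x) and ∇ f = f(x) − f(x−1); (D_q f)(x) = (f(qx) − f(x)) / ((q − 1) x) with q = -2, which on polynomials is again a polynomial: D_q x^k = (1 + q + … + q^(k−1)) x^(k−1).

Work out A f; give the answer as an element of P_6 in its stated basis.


D_q f = -(22/3)x^4 - 6x^2 - x
Δ f = -(10/3)x^4 - (20/3)x^3 - (38/3)x^2 - (22/3)x - 5/3
(D_q + Δ) f = -(32/3)x^4 - (20/3)x^3 - (56/3)x^2 - (25/3)x - 5/3

the image equals g(x) = -(32/3)x^4 - (20/3)x^3 - (56/3)x^2 - (25/3)x - 5/3


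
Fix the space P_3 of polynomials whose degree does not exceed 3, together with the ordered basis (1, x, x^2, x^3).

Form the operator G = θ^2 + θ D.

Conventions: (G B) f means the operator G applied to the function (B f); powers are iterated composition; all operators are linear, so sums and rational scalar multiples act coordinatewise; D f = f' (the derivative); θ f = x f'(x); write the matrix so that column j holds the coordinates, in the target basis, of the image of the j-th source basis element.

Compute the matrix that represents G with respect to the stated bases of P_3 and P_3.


the matrix is [[0, 0, 0, 0]; [0, 1, 2, 0]; [0, 0, 4, 6]; [0, 0, 0, 9]] (rows listed top to bottom)

image of 1: 0
image of x: x
image of x^2: 4x^2 + 2x
image of x^3: 9x^3 + 6x^2
each image's coordinates form column j of the matrix


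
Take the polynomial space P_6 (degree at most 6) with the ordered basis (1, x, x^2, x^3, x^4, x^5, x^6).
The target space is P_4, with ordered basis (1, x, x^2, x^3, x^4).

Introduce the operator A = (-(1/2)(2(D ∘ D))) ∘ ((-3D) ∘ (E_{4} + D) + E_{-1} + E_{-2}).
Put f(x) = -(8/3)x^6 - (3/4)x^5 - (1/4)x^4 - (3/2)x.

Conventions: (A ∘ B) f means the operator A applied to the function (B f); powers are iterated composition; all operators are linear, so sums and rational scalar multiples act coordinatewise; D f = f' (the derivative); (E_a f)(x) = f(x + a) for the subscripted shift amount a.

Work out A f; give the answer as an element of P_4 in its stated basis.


the result is g(x) = 160x^4 - 1890x^3 - 12264x^2 - 50121x - 62450

E_{4} f = -(8/3)x^6 - (259/4)x^5 - (2621/4)x^4 - (10612/3)x^3 - 10744x^2 - (34819/2)x - 35282/3
D f = -16x^5 - (15/4)x^4 - x^3 - 3/2
(E_{4} + D) f = -(8/3)x^6 - (323/4)x^5 - 659x^4 - (10615/3)x^3 - 10744x^2 - (34819/2)x - 70573/6
D (E_{4} + D) f = -16x^5 - (1615/4)x^4 - 2636x^3 - 10615x^2 - 21488x - 34819/2
(-3D) (E_{4} + D) f = 48x^5 + (4845/4)x^4 + 7908x^3 + 31845x^2 + 64464x + 104457/2
E_{-1} f = -(8/3)x^6 + (61/4)x^5 - (73/2)x^4 + (281/6)x^3 - 34x^2 + (47/4)x - 2/3
E_{-2} f = -(8/3)x^6 + (125/4)x^5 - (611/4)x^4 + (1196/3)x^3 - 586x^2 + (917/2)x - 443/3
((-3D) ∘ (E_{4} + D) + E_{-1} + E_{-2}) f = -(16/3)x^6 + (189/2)x^5 + 1022x^4 + (16707/2)x^3 + 31225x^2 + (259737/4)x + 312481/6
D ((-3D) ∘ (E_{4} + D) + E_{-1} + E_{-2}) f = -32x^5 + (945/2)x^4 + 4088x^3 + (50121/2)x^2 + 62450x + 259737/4
D D ((-3D) ∘ (E_{4} + D) + E_{-1} + E_{-2}) f = -160x^4 + 1890x^3 + 12264x^2 + 50121x + 62450
(2(D ∘ D)) ((-3D) ∘ (E_{4} + D) + E_{-1} + E_{-2}) f = -320x^4 + 3780x^3 + 24528x^2 + 100242x + 124900
(-(1/2)(2(D ∘ D))) ((-3D) ∘ (E_{4} + D) + E_{-1} + E_{-2}) f = 160x^4 - 1890x^3 - 12264x^2 - 50121x - 62450


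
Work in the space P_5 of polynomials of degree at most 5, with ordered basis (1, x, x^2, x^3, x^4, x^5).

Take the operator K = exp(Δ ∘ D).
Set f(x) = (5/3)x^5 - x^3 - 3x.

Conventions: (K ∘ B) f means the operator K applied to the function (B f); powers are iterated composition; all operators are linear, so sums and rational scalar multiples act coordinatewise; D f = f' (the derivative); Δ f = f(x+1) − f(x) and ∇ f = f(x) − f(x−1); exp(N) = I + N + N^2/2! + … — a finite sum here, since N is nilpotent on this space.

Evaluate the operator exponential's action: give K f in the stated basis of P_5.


order-1 term: (100/3)x^3 + 50x^2 + (82/3)x + 16/3
order-2 term: 100x + 100
the series for exp(Δ ∘ D) f terminates at order 2
exp(Δ ∘ D) f = (5/3)x^5 + (97/3)x^3 + 50x^2 + (373/3)x + 316/3

g(x) = (5/3)x^5 + (97/3)x^3 + 50x^2 + (373/3)x + 316/3


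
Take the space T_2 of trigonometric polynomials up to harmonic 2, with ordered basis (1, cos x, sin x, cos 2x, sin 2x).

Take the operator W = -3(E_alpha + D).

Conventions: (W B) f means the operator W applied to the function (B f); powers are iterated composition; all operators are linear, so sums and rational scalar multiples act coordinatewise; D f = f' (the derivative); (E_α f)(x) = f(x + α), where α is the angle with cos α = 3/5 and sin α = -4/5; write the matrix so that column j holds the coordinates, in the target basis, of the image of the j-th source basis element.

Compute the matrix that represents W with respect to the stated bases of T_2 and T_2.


the matrix is [[-3, 0, 0, 0, 0]; [0, -9/5, -3/5, 0, 0]; [0, 3/5, -9/5, 0, 0]; [0, 0, 0, 21/25, -78/25]; [0, 0, 0, 78/25, 21/25]] (rows listed top to bottom)

image of 1: -3
image of cos x: -(9/5)cos x + (3/5)sin x
image of sin x: -(3/5)cos x - (9/5)sin x
image of cos 2x: (21/25)cos 2x + (78/25)sin 2x
image of sin 2x: -(78/25)cos 2x + (21/25)sin 2x
each image's coordinates form column j of the matrix


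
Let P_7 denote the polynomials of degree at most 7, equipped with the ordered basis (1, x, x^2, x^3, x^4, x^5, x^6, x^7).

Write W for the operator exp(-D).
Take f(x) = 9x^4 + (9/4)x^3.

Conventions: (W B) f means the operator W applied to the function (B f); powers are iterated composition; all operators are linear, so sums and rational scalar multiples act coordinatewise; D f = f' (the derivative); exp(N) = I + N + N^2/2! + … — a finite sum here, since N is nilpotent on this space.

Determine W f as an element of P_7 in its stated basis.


g(x) = 9x^4 - (135/4)x^3 + (189/4)x^2 - (117/4)x + 27/4

order-1 term: -36x^3 - (27/4)x^2
order-2 term: 54x^2 + (27/4)x
order-3 term: -36x - 9/4
order-4 term: 9
the series for exp(-D) f terminates at order 4
exp(-D) f = 9x^4 - (135/4)x^3 + (189/4)x^2 - (117/4)x + 27/4


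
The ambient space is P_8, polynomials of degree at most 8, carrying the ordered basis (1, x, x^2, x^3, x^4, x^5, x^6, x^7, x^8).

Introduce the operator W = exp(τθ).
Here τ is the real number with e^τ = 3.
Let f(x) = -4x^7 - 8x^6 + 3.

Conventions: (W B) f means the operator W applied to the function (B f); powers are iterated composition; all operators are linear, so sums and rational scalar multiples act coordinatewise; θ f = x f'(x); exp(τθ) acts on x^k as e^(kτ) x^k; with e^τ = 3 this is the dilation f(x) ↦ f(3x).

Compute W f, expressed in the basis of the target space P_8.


the image equals g(x) = -8748x^7 - 5832x^6 + 3

exp(τθ) x^k = e^(kτ) x^k; with e^τ = 3 this sends x^k to 3^k x^k
x^6 ↦ 729 x^6
x^7 ↦ 2187 x^7
applying this coordinatewise to f: exp(τθ) f = -8748x^7 - 5832x^6 + 3


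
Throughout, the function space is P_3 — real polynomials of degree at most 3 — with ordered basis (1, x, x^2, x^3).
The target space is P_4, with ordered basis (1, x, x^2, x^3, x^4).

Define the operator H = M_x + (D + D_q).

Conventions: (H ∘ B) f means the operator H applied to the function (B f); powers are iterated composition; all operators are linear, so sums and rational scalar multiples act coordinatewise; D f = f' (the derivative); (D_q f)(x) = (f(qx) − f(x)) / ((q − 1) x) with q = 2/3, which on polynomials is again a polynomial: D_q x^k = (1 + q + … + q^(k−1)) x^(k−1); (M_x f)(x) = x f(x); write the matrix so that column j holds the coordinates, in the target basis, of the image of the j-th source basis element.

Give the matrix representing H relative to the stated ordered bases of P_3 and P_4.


image of 1: x
image of x: x^2 + 2
image of x^2: x^3 + (11/3)x
image of x^3: x^4 + (46/9)x^2
each image's coordinates form column j of the matrix

the matrix is [[0, 2, 0, 0]; [1, 0, 11/3, 0]; [0, 1, 0, 46/9]; [0, 0, 1, 0]; [0, 0, 0, 1]] (rows listed top to bottom)


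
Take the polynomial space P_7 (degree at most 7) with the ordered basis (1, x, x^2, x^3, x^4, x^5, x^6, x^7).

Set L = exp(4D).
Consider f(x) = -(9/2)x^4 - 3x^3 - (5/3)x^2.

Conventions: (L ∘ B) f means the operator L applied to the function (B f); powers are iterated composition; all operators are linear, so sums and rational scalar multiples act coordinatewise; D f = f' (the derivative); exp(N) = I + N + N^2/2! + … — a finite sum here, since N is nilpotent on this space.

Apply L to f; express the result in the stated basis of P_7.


the result is g(x) = -(9/2)x^4 - 75x^3 - (1409/3)x^2 - (3928/3)x - 4112/3

order-1 term: -72x^3 - 36x^2 - (40/3)x
order-2 term: -432x^2 - 144x - 80/3
order-3 term: -1152x - 192
order-4 term: -1152
the series for exp(4D) f terminates at order 4
exp(4D) f = -(9/2)x^4 - 75x^3 - (1409/3)x^2 - (3928/3)x - 4112/3


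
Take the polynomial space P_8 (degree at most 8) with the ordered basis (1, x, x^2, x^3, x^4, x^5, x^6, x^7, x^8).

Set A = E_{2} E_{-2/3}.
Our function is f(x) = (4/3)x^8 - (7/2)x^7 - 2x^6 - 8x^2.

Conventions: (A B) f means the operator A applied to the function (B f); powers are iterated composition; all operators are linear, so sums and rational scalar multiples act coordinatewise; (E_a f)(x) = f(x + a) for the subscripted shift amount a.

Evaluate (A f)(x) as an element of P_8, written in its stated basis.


E_{-2/3} f = (4/3)x^8 - (191/18)x^7 + (835/27)x^6 - (3790/81)x^5 + (10060/243)x^4 - (16168/729)x^3 - (2120/2187)x^2 + (62144/6561)x - 68384/19683
E_{2} E_{-2/3} f = (4/3)x^8 + (193/18)x^7 + (856/27)x^6 + (2456/81)x^5 - (11840/243)x^4 - (121984/729)x^3 - (443480/2187)x^2 - (850624/6561)x - 755072/19683

g(x) = (4/3)x^8 + (193/18)x^7 + (856/27)x^6 + (2456/81)x^5 - (11840/243)x^4 - (121984/729)x^3 - (443480/2187)x^2 - (850624/6561)x - 755072/19683
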